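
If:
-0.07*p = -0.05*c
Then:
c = 1.4*p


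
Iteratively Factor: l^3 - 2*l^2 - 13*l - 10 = (l - 5)*(l^2 + 3*l + 2) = (l - 5)*(l + 2)*(l + 1)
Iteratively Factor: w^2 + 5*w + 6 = (w + 3)*(w + 2)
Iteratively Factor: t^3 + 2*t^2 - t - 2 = (t + 1)*(t^2 + t - 2) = (t - 1)*(t + 1)*(t + 2)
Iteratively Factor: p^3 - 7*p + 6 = (p - 2)*(p^2 + 2*p - 3) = (p - 2)*(p + 3)*(p - 1)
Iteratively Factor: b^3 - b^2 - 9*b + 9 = (b - 3)*(b^2 + 2*b - 3) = (b - 3)*(b + 3)*(b - 1)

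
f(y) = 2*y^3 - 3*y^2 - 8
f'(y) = 6*y^2 - 6*y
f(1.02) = -9.00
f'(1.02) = 0.12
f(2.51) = 4.73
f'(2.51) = 22.74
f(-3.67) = -147.27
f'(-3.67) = 102.83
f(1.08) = -8.98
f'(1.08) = 0.52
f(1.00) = -9.00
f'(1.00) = 0.00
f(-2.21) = -44.24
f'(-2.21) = 42.56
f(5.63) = 253.82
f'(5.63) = 156.40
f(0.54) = -8.56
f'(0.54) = -1.49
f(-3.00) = -89.00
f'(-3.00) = 72.00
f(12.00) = 3016.00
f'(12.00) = 792.00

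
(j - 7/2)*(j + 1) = j^2 - 5*j/2 - 7/2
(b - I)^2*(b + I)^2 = b^4 + 2*b^2 + 1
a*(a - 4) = a^2 - 4*a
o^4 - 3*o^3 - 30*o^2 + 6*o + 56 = (o - 7)*(o + 4)*(o - sqrt(2))*(o + sqrt(2))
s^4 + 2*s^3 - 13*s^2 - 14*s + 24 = (s - 3)*(s - 1)*(s + 2)*(s + 4)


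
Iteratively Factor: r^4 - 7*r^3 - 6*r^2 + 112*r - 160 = (r - 4)*(r^3 - 3*r^2 - 18*r + 40) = (r - 4)*(r - 2)*(r^2 - r - 20) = (r - 4)*(r - 2)*(r + 4)*(r - 5)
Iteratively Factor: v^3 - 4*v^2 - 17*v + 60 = (v - 3)*(v^2 - v - 20) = (v - 3)*(v + 4)*(v - 5)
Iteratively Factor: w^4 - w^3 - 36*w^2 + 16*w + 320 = (w - 4)*(w^3 + 3*w^2 - 24*w - 80) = (w - 4)*(w + 4)*(w^2 - w - 20) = (w - 4)*(w + 4)^2*(w - 5)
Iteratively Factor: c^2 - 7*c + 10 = (c - 5)*(c - 2)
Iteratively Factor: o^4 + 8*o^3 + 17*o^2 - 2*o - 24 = (o + 3)*(o^3 + 5*o^2 + 2*o - 8) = (o - 1)*(o + 3)*(o^2 + 6*o + 8) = (o - 1)*(o + 2)*(o + 3)*(o + 4)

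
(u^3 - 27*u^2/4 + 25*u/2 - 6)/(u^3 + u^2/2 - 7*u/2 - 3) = (4*u^2 - 19*u + 12)/(2*(2*u^2 + 5*u + 3))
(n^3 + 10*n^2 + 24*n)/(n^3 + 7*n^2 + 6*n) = (n + 4)/(n + 1)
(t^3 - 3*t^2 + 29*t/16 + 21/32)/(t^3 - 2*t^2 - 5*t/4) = (-32*t^3 + 96*t^2 - 58*t - 21)/(8*t*(-4*t^2 + 8*t + 5))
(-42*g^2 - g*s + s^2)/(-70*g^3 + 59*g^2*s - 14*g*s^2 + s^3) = (6*g + s)/(10*g^2 - 7*g*s + s^2)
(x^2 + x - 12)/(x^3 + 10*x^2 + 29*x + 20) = (x - 3)/(x^2 + 6*x + 5)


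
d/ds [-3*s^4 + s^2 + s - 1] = -12*s^3 + 2*s + 1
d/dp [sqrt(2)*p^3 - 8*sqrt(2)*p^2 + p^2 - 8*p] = 3*sqrt(2)*p^2 - 16*sqrt(2)*p + 2*p - 8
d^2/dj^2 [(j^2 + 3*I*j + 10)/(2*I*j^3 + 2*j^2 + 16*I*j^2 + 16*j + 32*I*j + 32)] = (-I*j^4 + j^3*(9 + 8*I) + j^2*(24 - 69*I) + j*(-83 - 120*I) - 56 - 66*I)/(j^7 + j^6*(16 - 3*I) + j^5*(93 - 48*I) + j^4*(208 - 287*I) + j^3*(-32 - 752*I) + j^2*(-768 - 672*I) + j*(-768 + 256*I) + 256*I)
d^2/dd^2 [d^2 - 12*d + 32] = 2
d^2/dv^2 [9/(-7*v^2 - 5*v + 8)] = 18*(49*v^2 + 35*v - (14*v + 5)^2 - 56)/(7*v^2 + 5*v - 8)^3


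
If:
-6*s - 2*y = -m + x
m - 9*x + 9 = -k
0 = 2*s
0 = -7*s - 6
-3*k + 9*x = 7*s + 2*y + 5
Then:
No Solution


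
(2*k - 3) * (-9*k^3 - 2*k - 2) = -18*k^4 + 27*k^3 - 4*k^2 + 2*k + 6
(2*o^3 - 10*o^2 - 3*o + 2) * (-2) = -4*o^3 + 20*o^2 + 6*o - 4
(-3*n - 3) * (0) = 0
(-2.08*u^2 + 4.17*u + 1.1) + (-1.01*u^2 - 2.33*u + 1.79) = -3.09*u^2 + 1.84*u + 2.89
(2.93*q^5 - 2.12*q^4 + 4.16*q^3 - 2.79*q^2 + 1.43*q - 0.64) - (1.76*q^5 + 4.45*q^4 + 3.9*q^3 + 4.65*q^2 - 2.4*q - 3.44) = 1.17*q^5 - 6.57*q^4 + 0.26*q^3 - 7.44*q^2 + 3.83*q + 2.8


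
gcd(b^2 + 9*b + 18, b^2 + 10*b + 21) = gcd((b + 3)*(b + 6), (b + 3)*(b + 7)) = b + 3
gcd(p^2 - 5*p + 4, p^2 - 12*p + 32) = p - 4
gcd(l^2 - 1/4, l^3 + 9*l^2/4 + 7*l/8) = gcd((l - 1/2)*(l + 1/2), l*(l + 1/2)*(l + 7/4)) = l + 1/2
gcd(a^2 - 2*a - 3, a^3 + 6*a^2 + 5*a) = a + 1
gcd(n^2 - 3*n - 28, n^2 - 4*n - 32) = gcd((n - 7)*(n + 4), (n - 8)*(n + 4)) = n + 4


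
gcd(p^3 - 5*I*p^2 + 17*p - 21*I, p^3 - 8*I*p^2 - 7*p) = p^2 - 8*I*p - 7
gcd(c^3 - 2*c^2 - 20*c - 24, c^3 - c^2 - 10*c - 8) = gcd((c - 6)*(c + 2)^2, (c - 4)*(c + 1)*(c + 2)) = c + 2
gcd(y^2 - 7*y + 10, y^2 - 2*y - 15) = y - 5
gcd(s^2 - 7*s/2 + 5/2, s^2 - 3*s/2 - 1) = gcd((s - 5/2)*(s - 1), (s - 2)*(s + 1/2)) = 1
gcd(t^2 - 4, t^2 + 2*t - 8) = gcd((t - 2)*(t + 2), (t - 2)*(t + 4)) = t - 2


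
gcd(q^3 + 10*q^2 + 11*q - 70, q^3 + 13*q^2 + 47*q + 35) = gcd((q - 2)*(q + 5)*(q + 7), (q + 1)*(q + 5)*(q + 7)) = q^2 + 12*q + 35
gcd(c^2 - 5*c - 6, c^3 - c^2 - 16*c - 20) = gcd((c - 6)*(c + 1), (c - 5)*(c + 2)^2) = 1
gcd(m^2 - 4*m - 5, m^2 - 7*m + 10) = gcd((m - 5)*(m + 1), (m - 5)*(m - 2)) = m - 5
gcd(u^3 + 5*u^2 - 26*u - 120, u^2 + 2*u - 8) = u + 4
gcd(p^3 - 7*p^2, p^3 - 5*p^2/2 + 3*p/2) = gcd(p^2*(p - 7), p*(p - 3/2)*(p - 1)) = p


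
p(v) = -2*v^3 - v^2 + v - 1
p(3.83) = -124.20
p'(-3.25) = -55.88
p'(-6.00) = -203.00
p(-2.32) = 16.27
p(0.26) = -0.84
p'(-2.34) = -27.17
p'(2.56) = -43.44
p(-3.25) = 53.84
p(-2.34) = 16.81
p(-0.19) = -1.21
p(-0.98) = -1.06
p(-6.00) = 389.00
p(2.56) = -38.55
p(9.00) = -1531.00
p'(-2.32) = -26.65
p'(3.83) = -94.67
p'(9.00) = -503.00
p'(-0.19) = 1.16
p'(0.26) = 0.07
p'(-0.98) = -2.80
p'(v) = -6*v^2 - 2*v + 1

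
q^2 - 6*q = q*(q - 6)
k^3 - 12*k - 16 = (k - 4)*(k + 2)^2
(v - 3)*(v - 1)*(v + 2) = v^3 - 2*v^2 - 5*v + 6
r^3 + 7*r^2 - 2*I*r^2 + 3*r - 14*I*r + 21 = (r + 7)*(r - 3*I)*(r + I)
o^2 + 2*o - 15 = (o - 3)*(o + 5)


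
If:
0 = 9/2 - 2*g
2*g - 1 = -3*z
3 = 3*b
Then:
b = 1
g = 9/4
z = -7/6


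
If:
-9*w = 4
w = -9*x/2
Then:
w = -4/9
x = 8/81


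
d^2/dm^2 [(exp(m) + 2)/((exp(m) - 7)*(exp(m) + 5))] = (exp(4*m) + 10*exp(3*m) + 198*exp(2*m) + 218*exp(m) + 1085)*exp(m)/(exp(6*m) - 6*exp(5*m) - 93*exp(4*m) + 412*exp(3*m) + 3255*exp(2*m) - 7350*exp(m) - 42875)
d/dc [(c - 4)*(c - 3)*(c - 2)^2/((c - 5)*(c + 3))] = (2*c^5 - 17*c^4 - 16*c^3 + 483*c^2 - 1416*c + 1236)/(c^4 - 4*c^3 - 26*c^2 + 60*c + 225)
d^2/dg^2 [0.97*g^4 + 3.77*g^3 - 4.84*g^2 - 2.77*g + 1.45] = 11.64*g^2 + 22.62*g - 9.68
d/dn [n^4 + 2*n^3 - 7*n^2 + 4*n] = 4*n^3 + 6*n^2 - 14*n + 4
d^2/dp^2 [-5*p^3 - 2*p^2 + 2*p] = -30*p - 4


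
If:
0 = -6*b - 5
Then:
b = -5/6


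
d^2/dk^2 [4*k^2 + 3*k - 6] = 8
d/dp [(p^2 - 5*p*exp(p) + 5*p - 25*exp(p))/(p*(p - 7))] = (-5*p^3*exp(p) + 15*p^2*exp(p) - 12*p^2 + 225*p*exp(p) - 175*exp(p))/(p^2*(p^2 - 14*p + 49))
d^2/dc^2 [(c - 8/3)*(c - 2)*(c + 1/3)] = 6*c - 26/3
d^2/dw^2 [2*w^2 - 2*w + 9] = 4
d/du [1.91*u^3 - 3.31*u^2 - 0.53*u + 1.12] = 5.73*u^2 - 6.62*u - 0.53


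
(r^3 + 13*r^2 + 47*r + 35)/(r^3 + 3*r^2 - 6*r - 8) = (r^2 + 12*r + 35)/(r^2 + 2*r - 8)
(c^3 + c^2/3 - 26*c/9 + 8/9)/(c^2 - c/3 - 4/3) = (3*c^2 + 5*c - 2)/(3*(c + 1))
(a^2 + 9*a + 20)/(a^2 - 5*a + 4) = (a^2 + 9*a + 20)/(a^2 - 5*a + 4)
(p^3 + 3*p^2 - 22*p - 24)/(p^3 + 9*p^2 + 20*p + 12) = (p - 4)/(p + 2)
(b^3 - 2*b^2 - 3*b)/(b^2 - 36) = b*(b^2 - 2*b - 3)/(b^2 - 36)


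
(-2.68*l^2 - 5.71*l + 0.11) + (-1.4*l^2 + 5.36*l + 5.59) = -4.08*l^2 - 0.35*l + 5.7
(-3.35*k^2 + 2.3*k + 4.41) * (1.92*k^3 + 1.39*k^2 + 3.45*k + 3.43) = -6.432*k^5 - 0.2405*k^4 + 0.106699999999998*k^3 + 2.5744*k^2 + 23.1035*k + 15.1263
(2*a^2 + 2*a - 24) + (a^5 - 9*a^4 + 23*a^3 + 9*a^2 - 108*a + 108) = a^5 - 9*a^4 + 23*a^3 + 11*a^2 - 106*a + 84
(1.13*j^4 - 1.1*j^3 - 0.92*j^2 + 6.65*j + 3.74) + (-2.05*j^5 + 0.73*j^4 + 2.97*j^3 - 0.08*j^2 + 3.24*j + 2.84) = -2.05*j^5 + 1.86*j^4 + 1.87*j^3 - 1.0*j^2 + 9.89*j + 6.58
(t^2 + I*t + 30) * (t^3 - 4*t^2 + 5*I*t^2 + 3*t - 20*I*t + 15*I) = t^5 - 4*t^4 + 6*I*t^4 + 28*t^3 - 24*I*t^3 - 100*t^2 + 168*I*t^2 + 75*t - 600*I*t + 450*I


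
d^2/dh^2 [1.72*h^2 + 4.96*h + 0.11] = 3.44000000000000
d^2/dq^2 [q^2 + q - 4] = 2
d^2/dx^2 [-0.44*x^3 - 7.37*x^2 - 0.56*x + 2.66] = -2.64*x - 14.74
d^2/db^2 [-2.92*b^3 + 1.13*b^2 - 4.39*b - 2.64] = 2.26 - 17.52*b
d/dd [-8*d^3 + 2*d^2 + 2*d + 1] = -24*d^2 + 4*d + 2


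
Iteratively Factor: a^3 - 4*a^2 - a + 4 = (a - 4)*(a^2 - 1) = (a - 4)*(a + 1)*(a - 1)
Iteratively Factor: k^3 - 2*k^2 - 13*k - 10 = (k - 5)*(k^2 + 3*k + 2) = (k - 5)*(k + 2)*(k + 1)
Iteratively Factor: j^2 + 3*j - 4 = (j - 1)*(j + 4)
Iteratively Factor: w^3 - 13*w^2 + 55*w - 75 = (w - 3)*(w^2 - 10*w + 25) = (w - 5)*(w - 3)*(w - 5)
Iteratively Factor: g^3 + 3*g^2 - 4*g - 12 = (g - 2)*(g^2 + 5*g + 6) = (g - 2)*(g + 2)*(g + 3)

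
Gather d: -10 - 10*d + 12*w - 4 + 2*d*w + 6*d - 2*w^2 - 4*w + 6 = d*(2*w - 4) - 2*w^2 + 8*w - 8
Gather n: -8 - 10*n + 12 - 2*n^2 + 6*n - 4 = -2*n^2 - 4*n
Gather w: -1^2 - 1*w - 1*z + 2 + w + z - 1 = 0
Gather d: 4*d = 4*d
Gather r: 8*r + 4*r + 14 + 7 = 12*r + 21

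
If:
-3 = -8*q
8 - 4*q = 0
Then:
No Solution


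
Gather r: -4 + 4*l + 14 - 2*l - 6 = 2*l + 4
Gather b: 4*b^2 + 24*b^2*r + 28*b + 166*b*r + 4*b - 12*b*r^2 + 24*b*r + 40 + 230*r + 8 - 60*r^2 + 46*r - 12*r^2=b^2*(24*r + 4) + b*(-12*r^2 + 190*r + 32) - 72*r^2 + 276*r + 48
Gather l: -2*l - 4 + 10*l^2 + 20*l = 10*l^2 + 18*l - 4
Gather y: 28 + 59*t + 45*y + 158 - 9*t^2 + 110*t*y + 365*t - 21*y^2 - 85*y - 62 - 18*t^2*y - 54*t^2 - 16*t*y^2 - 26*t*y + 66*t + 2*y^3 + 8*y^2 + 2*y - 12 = -63*t^2 + 490*t + 2*y^3 + y^2*(-16*t - 13) + y*(-18*t^2 + 84*t - 38) + 112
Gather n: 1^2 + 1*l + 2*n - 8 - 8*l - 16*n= -7*l - 14*n - 7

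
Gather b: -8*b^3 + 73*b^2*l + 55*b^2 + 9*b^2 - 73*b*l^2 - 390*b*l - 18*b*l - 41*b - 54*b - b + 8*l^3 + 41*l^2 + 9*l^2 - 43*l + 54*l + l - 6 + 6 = -8*b^3 + b^2*(73*l + 64) + b*(-73*l^2 - 408*l - 96) + 8*l^3 + 50*l^2 + 12*l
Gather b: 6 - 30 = -24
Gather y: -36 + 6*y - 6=6*y - 42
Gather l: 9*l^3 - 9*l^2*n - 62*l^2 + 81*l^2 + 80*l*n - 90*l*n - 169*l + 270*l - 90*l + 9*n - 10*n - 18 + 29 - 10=9*l^3 + l^2*(19 - 9*n) + l*(11 - 10*n) - n + 1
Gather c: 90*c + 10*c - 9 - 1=100*c - 10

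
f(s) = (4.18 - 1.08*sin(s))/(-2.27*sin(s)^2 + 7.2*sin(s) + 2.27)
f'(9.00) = 0.97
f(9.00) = 0.77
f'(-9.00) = 31.69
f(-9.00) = -4.27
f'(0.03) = -5.18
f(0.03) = 1.67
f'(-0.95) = -1.11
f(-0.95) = -0.99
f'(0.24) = -1.84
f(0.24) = 1.02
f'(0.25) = -1.77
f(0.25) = 1.00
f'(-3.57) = 0.96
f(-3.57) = 0.77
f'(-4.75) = -0.01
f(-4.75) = 0.43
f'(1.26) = -0.10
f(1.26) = 0.45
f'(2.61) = 0.71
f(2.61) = 0.68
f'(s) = (4.18 - 1.08*sin(s))*(4.54*sin(s)*cos(s) - 7.2*cos(s))/(-2.27*sin(s)^2 + 7.2*sin(s) + 2.27)^2 - 1.08*cos(s)/(-2.27*sin(s)^2 + 7.2*sin(s) + 2.27)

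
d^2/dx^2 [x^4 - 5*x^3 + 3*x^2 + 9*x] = 12*x^2 - 30*x + 6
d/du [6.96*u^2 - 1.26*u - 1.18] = 13.92*u - 1.26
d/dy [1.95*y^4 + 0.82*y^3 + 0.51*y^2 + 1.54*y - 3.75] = 7.8*y^3 + 2.46*y^2 + 1.02*y + 1.54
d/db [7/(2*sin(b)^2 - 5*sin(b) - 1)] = 7*(5 - 4*sin(b))*cos(b)/(5*sin(b) + cos(2*b))^2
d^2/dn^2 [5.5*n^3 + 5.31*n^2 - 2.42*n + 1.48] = 33.0*n + 10.62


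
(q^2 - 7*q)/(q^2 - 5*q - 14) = q/(q + 2)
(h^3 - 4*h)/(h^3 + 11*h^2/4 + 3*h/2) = 4*(h - 2)/(4*h + 3)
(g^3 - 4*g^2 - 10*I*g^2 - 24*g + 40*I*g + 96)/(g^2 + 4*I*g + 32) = (g^2 + g*(-4 - 6*I) + 24*I)/(g + 8*I)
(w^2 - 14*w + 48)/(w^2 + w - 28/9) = 9*(w^2 - 14*w + 48)/(9*w^2 + 9*w - 28)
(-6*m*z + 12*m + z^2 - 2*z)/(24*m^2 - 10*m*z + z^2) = (z - 2)/(-4*m + z)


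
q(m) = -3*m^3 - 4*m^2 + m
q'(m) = -9*m^2 - 8*m + 1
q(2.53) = -71.66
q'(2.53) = -76.85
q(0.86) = -4.01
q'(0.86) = -12.54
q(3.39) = -159.45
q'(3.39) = -129.55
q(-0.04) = -0.05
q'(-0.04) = 1.31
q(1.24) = -10.63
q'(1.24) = -22.76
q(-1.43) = -0.84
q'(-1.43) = -5.96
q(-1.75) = 2.08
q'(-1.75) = -12.56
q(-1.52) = -0.23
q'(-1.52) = -7.63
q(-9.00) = 1854.00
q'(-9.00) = -656.00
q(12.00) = -5748.00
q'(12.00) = -1391.00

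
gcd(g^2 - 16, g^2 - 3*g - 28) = g + 4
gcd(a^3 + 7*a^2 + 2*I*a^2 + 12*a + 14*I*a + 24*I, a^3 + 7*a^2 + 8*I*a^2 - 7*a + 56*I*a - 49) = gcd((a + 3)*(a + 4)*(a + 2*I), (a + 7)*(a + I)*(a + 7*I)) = 1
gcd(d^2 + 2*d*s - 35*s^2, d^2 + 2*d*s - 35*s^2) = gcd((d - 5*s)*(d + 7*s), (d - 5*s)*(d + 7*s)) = -d^2 - 2*d*s + 35*s^2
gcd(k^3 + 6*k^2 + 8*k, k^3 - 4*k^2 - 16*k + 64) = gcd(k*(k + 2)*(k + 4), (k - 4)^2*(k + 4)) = k + 4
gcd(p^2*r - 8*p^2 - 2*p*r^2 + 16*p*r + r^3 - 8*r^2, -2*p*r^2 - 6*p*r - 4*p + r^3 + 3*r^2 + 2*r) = 1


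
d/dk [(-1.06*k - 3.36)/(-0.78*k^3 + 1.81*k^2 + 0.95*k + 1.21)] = (-1.6536*k^3 - 5.9438*k^2 + 12.1632*k + 1.9094)/(0.6084*k^6 - 2.8236*k^5 + 1.7941*k^4 + 1.5514*k^3 + 5.2827*k^2 + 2.299*k + 1.4641)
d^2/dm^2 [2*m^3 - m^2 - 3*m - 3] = 12*m - 2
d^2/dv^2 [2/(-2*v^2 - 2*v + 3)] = 8*(2*v^2 + 2*v - 2*(2*v + 1)^2 - 3)/(2*v^2 + 2*v - 3)^3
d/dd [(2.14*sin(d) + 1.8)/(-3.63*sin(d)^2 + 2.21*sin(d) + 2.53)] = (7.7682*sin(d)^2 + 13.068*sin(d) + 1.4362)*cos(d)/(13.1769*sin(d)^4 - 16.0446*sin(d)^3 - 13.4837*sin(d)^2 + 11.1826*sin(d) + 6.4009)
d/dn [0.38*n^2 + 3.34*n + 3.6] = 0.76*n + 3.34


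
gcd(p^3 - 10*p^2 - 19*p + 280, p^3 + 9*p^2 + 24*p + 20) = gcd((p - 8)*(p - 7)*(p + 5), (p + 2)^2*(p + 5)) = p + 5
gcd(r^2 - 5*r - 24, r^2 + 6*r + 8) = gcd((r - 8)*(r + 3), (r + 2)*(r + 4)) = 1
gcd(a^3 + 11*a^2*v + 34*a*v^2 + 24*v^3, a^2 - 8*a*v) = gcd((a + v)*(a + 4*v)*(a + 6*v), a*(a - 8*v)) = 1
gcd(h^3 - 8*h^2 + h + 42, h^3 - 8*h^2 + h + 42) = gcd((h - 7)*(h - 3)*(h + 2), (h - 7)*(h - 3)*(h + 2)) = h^3 - 8*h^2 + h + 42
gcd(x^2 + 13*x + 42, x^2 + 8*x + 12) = x + 6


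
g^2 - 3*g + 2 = (g - 2)*(g - 1)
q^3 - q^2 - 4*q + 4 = (q - 2)*(q - 1)*(q + 2)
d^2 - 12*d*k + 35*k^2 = (d - 7*k)*(d - 5*k)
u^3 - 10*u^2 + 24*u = u*(u - 6)*(u - 4)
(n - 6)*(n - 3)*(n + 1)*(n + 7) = n^4 - n^3 - 47*n^2 + 81*n + 126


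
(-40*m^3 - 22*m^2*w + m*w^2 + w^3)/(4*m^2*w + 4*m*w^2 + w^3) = (-20*m^2 - m*w + w^2)/(w*(2*m + w))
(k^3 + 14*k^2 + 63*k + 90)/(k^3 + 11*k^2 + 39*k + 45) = (k + 6)/(k + 3)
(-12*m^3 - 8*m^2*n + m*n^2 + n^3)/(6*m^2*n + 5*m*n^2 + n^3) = (-6*m^2 - m*n + n^2)/(n*(3*m + n))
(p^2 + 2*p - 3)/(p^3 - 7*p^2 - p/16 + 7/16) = 16*(p^2 + 2*p - 3)/(16*p^3 - 112*p^2 - p + 7)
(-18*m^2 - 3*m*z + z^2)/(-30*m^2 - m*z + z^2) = (3*m + z)/(5*m + z)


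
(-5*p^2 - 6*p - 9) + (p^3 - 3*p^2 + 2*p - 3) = p^3 - 8*p^2 - 4*p - 12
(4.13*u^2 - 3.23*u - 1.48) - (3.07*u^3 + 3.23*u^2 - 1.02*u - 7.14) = -3.07*u^3 + 0.9*u^2 - 2.21*u + 5.66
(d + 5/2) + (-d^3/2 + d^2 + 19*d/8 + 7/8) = -d^3/2 + d^2 + 27*d/8 + 27/8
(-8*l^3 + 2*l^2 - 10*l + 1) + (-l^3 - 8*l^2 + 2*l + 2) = -9*l^3 - 6*l^2 - 8*l + 3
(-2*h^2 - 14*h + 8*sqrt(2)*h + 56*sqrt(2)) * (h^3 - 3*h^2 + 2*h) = -2*h^5 - 8*h^4 + 8*sqrt(2)*h^4 + 38*h^3 + 32*sqrt(2)*h^3 - 152*sqrt(2)*h^2 - 28*h^2 + 112*sqrt(2)*h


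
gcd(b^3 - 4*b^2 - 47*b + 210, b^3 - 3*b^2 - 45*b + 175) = b^2 + 2*b - 35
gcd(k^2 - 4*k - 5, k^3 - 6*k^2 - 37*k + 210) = k - 5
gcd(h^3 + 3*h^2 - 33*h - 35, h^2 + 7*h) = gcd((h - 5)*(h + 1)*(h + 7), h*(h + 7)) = h + 7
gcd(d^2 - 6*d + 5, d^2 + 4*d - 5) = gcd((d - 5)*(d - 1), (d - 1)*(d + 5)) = d - 1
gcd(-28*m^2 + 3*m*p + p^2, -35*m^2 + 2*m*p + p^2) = 7*m + p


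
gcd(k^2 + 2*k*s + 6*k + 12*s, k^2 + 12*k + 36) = k + 6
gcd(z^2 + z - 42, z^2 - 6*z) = z - 6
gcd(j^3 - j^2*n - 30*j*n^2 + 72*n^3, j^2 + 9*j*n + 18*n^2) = j + 6*n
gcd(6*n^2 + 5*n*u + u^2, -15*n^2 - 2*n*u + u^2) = 3*n + u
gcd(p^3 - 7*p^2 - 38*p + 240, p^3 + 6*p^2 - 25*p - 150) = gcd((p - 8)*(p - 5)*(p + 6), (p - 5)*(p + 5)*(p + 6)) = p^2 + p - 30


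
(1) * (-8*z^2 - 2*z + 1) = -8*z^2 - 2*z + 1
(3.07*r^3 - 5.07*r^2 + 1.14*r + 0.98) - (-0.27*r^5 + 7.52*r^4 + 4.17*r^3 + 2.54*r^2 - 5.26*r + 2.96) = 0.27*r^5 - 7.52*r^4 - 1.1*r^3 - 7.61*r^2 + 6.4*r - 1.98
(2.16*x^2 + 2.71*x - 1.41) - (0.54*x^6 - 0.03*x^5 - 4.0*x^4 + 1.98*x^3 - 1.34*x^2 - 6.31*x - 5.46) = -0.54*x^6 + 0.03*x^5 + 4.0*x^4 - 1.98*x^3 + 3.5*x^2 + 9.02*x + 4.05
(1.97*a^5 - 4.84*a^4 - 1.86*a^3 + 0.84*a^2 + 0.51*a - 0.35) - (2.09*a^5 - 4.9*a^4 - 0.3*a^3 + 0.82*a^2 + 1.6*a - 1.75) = -0.12*a^5 + 0.0600000000000005*a^4 - 1.56*a^3 + 0.02*a^2 - 1.09*a + 1.4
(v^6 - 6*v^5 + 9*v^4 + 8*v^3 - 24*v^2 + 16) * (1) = v^6 - 6*v^5 + 9*v^4 + 8*v^3 - 24*v^2 + 16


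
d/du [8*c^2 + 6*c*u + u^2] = 6*c + 2*u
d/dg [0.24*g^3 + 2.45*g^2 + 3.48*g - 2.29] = 0.72*g^2 + 4.9*g + 3.48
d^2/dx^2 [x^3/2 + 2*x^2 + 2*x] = 3*x + 4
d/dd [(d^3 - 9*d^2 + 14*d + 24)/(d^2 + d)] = 1 - 24/d^2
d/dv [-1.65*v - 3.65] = -1.65000000000000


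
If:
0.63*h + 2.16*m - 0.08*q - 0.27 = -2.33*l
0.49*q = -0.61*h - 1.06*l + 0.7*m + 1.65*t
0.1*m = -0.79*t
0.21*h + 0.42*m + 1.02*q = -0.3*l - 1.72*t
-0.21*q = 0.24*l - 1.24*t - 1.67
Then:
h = -16.36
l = 7.25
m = -2.86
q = 1.80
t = 0.36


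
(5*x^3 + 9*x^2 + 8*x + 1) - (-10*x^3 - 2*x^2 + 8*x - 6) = 15*x^3 + 11*x^2 + 7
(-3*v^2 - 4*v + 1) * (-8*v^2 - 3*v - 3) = 24*v^4 + 41*v^3 + 13*v^2 + 9*v - 3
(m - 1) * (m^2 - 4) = m^3 - m^2 - 4*m + 4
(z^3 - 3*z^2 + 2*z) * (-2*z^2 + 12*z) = -2*z^5 + 18*z^4 - 40*z^3 + 24*z^2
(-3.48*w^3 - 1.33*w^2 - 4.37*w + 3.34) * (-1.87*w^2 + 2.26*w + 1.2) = 6.5076*w^5 - 5.3777*w^4 + 0.990100000000001*w^3 - 17.718*w^2 + 2.3044*w + 4.008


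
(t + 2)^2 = t^2 + 4*t + 4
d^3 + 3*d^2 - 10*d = d*(d - 2)*(d + 5)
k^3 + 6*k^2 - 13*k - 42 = (k - 3)*(k + 2)*(k + 7)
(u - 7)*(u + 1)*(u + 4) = u^3 - 2*u^2 - 31*u - 28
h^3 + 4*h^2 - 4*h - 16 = (h - 2)*(h + 2)*(h + 4)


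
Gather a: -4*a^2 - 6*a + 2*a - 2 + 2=-4*a^2 - 4*a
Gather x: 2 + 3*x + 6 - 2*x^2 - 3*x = 8 - 2*x^2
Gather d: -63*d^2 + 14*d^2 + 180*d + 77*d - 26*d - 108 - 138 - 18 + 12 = -49*d^2 + 231*d - 252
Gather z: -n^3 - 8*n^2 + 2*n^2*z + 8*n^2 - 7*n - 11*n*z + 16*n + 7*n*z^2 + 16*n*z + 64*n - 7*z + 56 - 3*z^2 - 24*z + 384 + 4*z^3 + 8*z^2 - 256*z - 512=-n^3 + 73*n + 4*z^3 + z^2*(7*n + 5) + z*(2*n^2 + 5*n - 287) - 72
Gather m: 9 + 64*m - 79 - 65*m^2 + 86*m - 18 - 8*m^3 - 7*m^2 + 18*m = -8*m^3 - 72*m^2 + 168*m - 88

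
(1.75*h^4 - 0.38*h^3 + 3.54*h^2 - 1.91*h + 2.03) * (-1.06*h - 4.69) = -1.855*h^5 - 7.8047*h^4 - 1.9702*h^3 - 14.578*h^2 + 6.8061*h - 9.5207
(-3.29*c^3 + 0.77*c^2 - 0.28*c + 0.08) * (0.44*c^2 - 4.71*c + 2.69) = -1.4476*c^5 + 15.8347*c^4 - 12.6*c^3 + 3.4253*c^2 - 1.13*c + 0.2152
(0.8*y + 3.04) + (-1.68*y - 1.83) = 1.21 - 0.88*y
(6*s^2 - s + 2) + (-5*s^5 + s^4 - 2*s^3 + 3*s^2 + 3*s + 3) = -5*s^5 + s^4 - 2*s^3 + 9*s^2 + 2*s + 5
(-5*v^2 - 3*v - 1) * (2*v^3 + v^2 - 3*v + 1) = -10*v^5 - 11*v^4 + 10*v^3 + 3*v^2 - 1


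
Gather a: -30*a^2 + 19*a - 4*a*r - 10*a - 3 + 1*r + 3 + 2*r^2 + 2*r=-30*a^2 + a*(9 - 4*r) + 2*r^2 + 3*r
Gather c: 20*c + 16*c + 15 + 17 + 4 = 36*c + 36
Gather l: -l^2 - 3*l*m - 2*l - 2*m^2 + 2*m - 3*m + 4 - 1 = -l^2 + l*(-3*m - 2) - 2*m^2 - m + 3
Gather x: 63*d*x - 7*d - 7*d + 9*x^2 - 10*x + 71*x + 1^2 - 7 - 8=-14*d + 9*x^2 + x*(63*d + 61) - 14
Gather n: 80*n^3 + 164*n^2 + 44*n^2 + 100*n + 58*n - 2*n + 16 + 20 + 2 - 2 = 80*n^3 + 208*n^2 + 156*n + 36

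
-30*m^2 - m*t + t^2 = (-6*m + t)*(5*m + t)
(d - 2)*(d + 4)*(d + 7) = d^3 + 9*d^2 + 6*d - 56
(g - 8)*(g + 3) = g^2 - 5*g - 24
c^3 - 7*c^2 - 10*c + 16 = (c - 8)*(c - 1)*(c + 2)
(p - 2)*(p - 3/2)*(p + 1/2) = p^3 - 3*p^2 + 5*p/4 + 3/2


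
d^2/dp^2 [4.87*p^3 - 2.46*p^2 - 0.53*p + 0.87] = 29.22*p - 4.92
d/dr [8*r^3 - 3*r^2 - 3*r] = 24*r^2 - 6*r - 3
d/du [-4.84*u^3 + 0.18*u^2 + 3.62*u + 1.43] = -14.52*u^2 + 0.36*u + 3.62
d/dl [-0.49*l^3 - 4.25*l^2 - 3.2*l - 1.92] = -1.47*l^2 - 8.5*l - 3.2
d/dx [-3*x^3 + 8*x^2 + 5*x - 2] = -9*x^2 + 16*x + 5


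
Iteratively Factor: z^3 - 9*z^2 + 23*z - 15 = (z - 1)*(z^2 - 8*z + 15) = (z - 5)*(z - 1)*(z - 3)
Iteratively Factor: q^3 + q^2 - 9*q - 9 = (q + 3)*(q^2 - 2*q - 3) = (q - 3)*(q + 3)*(q + 1)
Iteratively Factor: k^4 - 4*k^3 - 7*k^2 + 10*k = (k - 5)*(k^3 + k^2 - 2*k) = k*(k - 5)*(k^2 + k - 2) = k*(k - 5)*(k - 1)*(k + 2)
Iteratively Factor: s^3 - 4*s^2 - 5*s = (s + 1)*(s^2 - 5*s) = (s - 5)*(s + 1)*(s)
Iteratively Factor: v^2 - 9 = (v + 3)*(v - 3)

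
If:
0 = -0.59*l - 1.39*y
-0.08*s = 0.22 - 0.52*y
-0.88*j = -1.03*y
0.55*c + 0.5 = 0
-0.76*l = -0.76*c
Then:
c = -0.91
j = 0.45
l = -0.91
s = -0.24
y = 0.39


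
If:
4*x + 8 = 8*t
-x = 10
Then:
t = -4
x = -10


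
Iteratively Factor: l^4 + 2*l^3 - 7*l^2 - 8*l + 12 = (l - 2)*(l^3 + 4*l^2 + l - 6) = (l - 2)*(l + 3)*(l^2 + l - 2) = (l - 2)*(l - 1)*(l + 3)*(l + 2)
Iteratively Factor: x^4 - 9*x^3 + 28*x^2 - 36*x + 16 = (x - 2)*(x^3 - 7*x^2 + 14*x - 8) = (x - 4)*(x - 2)*(x^2 - 3*x + 2) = (x - 4)*(x - 2)^2*(x - 1)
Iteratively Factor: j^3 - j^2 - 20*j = (j + 4)*(j^2 - 5*j) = (j - 5)*(j + 4)*(j)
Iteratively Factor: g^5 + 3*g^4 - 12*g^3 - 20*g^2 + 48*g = (g)*(g^4 + 3*g^3 - 12*g^2 - 20*g + 48) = g*(g - 2)*(g^3 + 5*g^2 - 2*g - 24) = g*(g - 2)*(g + 3)*(g^2 + 2*g - 8) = g*(g - 2)^2*(g + 3)*(g + 4)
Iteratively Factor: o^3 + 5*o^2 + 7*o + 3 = (o + 3)*(o^2 + 2*o + 1) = (o + 1)*(o + 3)*(o + 1)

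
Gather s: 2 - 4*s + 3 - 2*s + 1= 6 - 6*s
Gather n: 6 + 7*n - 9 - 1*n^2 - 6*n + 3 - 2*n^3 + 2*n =-2*n^3 - n^2 + 3*n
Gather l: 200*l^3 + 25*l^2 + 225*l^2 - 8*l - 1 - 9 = 200*l^3 + 250*l^2 - 8*l - 10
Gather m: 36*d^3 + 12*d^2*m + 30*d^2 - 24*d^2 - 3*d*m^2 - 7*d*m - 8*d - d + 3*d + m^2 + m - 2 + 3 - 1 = 36*d^3 + 6*d^2 - 6*d + m^2*(1 - 3*d) + m*(12*d^2 - 7*d + 1)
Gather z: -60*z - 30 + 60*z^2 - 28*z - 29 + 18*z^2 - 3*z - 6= 78*z^2 - 91*z - 65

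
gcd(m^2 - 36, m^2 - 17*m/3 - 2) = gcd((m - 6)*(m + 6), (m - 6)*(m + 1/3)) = m - 6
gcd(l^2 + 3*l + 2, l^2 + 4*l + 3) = l + 1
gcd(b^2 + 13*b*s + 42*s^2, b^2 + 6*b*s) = b + 6*s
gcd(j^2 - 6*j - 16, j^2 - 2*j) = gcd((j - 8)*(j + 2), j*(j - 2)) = 1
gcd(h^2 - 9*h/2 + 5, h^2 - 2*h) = h - 2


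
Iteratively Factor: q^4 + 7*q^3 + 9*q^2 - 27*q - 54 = (q + 3)*(q^3 + 4*q^2 - 3*q - 18) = (q - 2)*(q + 3)*(q^2 + 6*q + 9) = (q - 2)*(q + 3)^2*(q + 3)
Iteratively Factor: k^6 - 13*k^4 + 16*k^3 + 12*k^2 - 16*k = (k - 1)*(k^5 + k^4 - 12*k^3 + 4*k^2 + 16*k) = (k - 1)*(k + 1)*(k^4 - 12*k^2 + 16*k) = (k - 2)*(k - 1)*(k + 1)*(k^3 + 2*k^2 - 8*k) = k*(k - 2)*(k - 1)*(k + 1)*(k^2 + 2*k - 8) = k*(k - 2)^2*(k - 1)*(k + 1)*(k + 4)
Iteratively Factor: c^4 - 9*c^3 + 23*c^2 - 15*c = (c - 3)*(c^3 - 6*c^2 + 5*c) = (c - 5)*(c - 3)*(c^2 - c) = c*(c - 5)*(c - 3)*(c - 1)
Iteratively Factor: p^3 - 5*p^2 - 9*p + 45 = (p + 3)*(p^2 - 8*p + 15) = (p - 3)*(p + 3)*(p - 5)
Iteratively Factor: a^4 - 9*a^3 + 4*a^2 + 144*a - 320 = (a - 5)*(a^3 - 4*a^2 - 16*a + 64) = (a - 5)*(a - 4)*(a^2 - 16) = (a - 5)*(a - 4)*(a + 4)*(a - 4)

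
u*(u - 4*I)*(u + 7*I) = u^3 + 3*I*u^2 + 28*u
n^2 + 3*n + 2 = (n + 1)*(n + 2)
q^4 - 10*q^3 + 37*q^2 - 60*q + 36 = (q - 3)^2*(q - 2)^2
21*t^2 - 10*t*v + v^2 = (-7*t + v)*(-3*t + v)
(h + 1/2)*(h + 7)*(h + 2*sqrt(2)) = h^3 + 2*sqrt(2)*h^2 + 15*h^2/2 + 7*h/2 + 15*sqrt(2)*h + 7*sqrt(2)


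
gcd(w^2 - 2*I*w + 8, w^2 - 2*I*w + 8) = w^2 - 2*I*w + 8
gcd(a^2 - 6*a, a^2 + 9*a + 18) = 1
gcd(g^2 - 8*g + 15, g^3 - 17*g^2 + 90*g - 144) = g - 3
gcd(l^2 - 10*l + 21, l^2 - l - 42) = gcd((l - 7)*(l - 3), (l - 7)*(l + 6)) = l - 7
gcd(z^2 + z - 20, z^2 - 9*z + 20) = z - 4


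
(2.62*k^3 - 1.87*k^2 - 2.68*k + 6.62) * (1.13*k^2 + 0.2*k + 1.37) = 2.9606*k^5 - 1.5891*k^4 + 0.187*k^3 + 4.3827*k^2 - 2.3476*k + 9.0694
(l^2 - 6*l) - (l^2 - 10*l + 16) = 4*l - 16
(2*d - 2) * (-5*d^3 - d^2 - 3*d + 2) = -10*d^4 + 8*d^3 - 4*d^2 + 10*d - 4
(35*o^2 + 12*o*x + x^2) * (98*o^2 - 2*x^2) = 3430*o^4 + 1176*o^3*x + 28*o^2*x^2 - 24*o*x^3 - 2*x^4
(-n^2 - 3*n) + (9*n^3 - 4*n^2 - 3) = 9*n^3 - 5*n^2 - 3*n - 3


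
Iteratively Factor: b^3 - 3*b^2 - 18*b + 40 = (b - 5)*(b^2 + 2*b - 8) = (b - 5)*(b + 4)*(b - 2)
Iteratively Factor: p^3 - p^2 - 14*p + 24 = (p + 4)*(p^2 - 5*p + 6) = (p - 2)*(p + 4)*(p - 3)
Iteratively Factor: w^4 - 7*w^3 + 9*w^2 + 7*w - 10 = (w + 1)*(w^3 - 8*w^2 + 17*w - 10) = (w - 1)*(w + 1)*(w^2 - 7*w + 10) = (w - 2)*(w - 1)*(w + 1)*(w - 5)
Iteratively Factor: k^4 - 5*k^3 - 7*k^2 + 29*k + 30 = (k - 3)*(k^3 - 2*k^2 - 13*k - 10) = (k - 5)*(k - 3)*(k^2 + 3*k + 2) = (k - 5)*(k - 3)*(k + 1)*(k + 2)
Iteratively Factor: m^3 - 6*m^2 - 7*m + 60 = (m + 3)*(m^2 - 9*m + 20) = (m - 4)*(m + 3)*(m - 5)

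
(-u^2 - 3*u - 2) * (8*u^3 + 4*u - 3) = -8*u^5 - 24*u^4 - 20*u^3 - 9*u^2 + u + 6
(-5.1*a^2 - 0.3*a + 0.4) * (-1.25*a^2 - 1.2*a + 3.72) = 6.375*a^4 + 6.495*a^3 - 19.112*a^2 - 1.596*a + 1.488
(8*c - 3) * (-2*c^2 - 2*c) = -16*c^3 - 10*c^2 + 6*c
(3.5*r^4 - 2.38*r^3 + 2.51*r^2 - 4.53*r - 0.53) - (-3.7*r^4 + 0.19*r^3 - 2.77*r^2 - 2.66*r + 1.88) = 7.2*r^4 - 2.57*r^3 + 5.28*r^2 - 1.87*r - 2.41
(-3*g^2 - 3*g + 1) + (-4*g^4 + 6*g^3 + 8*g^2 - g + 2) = -4*g^4 + 6*g^3 + 5*g^2 - 4*g + 3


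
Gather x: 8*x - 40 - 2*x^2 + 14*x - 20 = -2*x^2 + 22*x - 60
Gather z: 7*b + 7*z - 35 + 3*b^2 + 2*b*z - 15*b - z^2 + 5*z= 3*b^2 - 8*b - z^2 + z*(2*b + 12) - 35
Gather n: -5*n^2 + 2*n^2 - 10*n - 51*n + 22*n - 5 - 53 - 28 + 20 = -3*n^2 - 39*n - 66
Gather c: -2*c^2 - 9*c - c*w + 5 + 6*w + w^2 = -2*c^2 + c*(-w - 9) + w^2 + 6*w + 5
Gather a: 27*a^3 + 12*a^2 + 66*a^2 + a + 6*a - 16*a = 27*a^3 + 78*a^2 - 9*a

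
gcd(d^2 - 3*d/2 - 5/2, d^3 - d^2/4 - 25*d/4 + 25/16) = d - 5/2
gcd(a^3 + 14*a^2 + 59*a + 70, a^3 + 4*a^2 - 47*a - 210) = a + 5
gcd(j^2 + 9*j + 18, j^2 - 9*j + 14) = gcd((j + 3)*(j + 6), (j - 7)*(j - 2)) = 1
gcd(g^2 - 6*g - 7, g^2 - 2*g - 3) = g + 1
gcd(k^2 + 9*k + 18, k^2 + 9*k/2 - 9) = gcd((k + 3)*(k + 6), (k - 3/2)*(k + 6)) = k + 6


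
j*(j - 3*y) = j^2 - 3*j*y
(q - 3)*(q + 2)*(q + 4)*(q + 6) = q^4 + 9*q^3 + 8*q^2 - 84*q - 144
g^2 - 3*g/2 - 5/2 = (g - 5/2)*(g + 1)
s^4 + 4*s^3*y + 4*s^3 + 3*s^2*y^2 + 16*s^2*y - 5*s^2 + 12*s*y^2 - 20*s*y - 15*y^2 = (s - 1)*(s + 5)*(s + y)*(s + 3*y)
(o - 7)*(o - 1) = o^2 - 8*o + 7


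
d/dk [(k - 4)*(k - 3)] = 2*k - 7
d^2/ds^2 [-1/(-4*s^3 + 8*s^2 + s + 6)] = 2*(4*(2 - 3*s)*(-4*s^3 + 8*s^2 + s + 6) - (-12*s^2 + 16*s + 1)^2)/(-4*s^3 + 8*s^2 + s + 6)^3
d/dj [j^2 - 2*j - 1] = 2*j - 2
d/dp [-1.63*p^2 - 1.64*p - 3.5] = -3.26*p - 1.64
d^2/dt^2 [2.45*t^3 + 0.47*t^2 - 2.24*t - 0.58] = 14.7*t + 0.94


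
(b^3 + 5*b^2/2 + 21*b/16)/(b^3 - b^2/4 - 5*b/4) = (16*b^2 + 40*b + 21)/(4*(4*b^2 - b - 5))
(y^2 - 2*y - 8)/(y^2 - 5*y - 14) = (y - 4)/(y - 7)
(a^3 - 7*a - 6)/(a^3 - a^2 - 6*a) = (a + 1)/a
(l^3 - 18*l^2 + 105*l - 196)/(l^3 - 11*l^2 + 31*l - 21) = (l^2 - 11*l + 28)/(l^2 - 4*l + 3)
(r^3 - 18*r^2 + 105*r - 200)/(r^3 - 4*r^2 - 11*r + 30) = (r^2 - 13*r + 40)/(r^2 + r - 6)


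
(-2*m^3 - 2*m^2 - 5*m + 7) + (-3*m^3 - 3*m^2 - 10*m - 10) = -5*m^3 - 5*m^2 - 15*m - 3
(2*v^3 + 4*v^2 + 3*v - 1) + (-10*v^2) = 2*v^3 - 6*v^2 + 3*v - 1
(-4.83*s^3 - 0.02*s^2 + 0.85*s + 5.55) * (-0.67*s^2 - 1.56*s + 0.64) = 3.2361*s^5 + 7.5482*s^4 - 3.6295*s^3 - 5.0573*s^2 - 8.114*s + 3.552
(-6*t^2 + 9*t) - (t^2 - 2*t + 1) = -7*t^2 + 11*t - 1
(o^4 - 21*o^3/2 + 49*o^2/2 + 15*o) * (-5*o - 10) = -5*o^5 + 85*o^4/2 - 35*o^3/2 - 320*o^2 - 150*o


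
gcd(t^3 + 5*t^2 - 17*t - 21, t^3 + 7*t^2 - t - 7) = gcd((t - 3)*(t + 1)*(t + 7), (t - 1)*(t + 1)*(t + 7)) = t^2 + 8*t + 7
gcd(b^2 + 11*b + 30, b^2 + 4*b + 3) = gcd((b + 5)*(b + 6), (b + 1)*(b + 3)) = 1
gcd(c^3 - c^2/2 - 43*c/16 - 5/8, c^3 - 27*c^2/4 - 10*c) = c + 5/4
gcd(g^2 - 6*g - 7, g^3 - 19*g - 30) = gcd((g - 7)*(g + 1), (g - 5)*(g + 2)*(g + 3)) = 1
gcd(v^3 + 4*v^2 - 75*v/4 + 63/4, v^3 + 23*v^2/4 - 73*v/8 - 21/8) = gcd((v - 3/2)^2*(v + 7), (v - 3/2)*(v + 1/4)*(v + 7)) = v^2 + 11*v/2 - 21/2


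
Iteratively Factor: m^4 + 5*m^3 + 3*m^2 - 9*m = (m + 3)*(m^3 + 2*m^2 - 3*m) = (m + 3)^2*(m^2 - m) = (m - 1)*(m + 3)^2*(m)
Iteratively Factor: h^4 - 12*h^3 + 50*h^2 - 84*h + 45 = (h - 3)*(h^3 - 9*h^2 + 23*h - 15) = (h - 3)^2*(h^2 - 6*h + 5) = (h - 5)*(h - 3)^2*(h - 1)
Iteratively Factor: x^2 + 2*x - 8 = (x - 2)*(x + 4)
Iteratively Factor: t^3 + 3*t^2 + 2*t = (t + 2)*(t^2 + t) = (t + 1)*(t + 2)*(t)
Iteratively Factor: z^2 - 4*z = (z)*(z - 4)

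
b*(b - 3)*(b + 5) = b^3 + 2*b^2 - 15*b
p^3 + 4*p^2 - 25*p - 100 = (p - 5)*(p + 4)*(p + 5)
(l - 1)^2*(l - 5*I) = l^3 - 2*l^2 - 5*I*l^2 + l + 10*I*l - 5*I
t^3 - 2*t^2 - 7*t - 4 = (t - 4)*(t + 1)^2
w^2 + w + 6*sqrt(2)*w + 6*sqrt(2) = (w + 1)*(w + 6*sqrt(2))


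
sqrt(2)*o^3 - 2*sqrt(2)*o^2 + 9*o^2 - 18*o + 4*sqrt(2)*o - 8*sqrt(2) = (o - 2)*(o + 4*sqrt(2))*(sqrt(2)*o + 1)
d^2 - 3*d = d*(d - 3)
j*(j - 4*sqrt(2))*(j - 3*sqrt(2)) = j^3 - 7*sqrt(2)*j^2 + 24*j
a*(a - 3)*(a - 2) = a^3 - 5*a^2 + 6*a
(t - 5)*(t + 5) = t^2 - 25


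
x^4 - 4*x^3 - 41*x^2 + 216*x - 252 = (x - 6)*(x - 3)*(x - 2)*(x + 7)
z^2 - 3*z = z*(z - 3)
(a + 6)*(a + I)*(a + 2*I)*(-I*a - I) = -I*a^4 + 3*a^3 - 7*I*a^3 + 21*a^2 - 4*I*a^2 + 18*a + 14*I*a + 12*I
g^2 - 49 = (g - 7)*(g + 7)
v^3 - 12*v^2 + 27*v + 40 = (v - 8)*(v - 5)*(v + 1)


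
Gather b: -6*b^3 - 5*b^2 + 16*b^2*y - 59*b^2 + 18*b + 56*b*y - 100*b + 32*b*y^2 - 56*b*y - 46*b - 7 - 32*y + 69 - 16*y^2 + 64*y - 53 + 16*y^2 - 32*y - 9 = -6*b^3 + b^2*(16*y - 64) + b*(32*y^2 - 128)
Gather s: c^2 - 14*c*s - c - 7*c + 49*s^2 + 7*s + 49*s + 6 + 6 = c^2 - 8*c + 49*s^2 + s*(56 - 14*c) + 12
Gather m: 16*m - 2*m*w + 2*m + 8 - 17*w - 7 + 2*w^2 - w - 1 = m*(18 - 2*w) + 2*w^2 - 18*w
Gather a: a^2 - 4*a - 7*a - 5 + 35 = a^2 - 11*a + 30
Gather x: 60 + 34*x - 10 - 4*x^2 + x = -4*x^2 + 35*x + 50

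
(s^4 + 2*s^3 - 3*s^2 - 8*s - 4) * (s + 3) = s^5 + 5*s^4 + 3*s^3 - 17*s^2 - 28*s - 12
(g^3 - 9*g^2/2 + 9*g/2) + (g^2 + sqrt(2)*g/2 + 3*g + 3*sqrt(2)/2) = g^3 - 7*g^2/2 + sqrt(2)*g/2 + 15*g/2 + 3*sqrt(2)/2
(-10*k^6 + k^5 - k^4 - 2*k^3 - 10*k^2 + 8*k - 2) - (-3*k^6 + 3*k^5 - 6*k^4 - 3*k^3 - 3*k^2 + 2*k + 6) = -7*k^6 - 2*k^5 + 5*k^4 + k^3 - 7*k^2 + 6*k - 8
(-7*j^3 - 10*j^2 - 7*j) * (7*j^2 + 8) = -49*j^5 - 70*j^4 - 105*j^3 - 80*j^2 - 56*j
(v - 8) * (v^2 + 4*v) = v^3 - 4*v^2 - 32*v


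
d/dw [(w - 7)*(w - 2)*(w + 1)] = 3*w^2 - 16*w + 5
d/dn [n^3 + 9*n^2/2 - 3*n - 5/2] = 3*n^2 + 9*n - 3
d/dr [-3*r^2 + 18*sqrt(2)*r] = -6*r + 18*sqrt(2)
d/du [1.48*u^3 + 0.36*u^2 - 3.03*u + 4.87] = 4.44*u^2 + 0.72*u - 3.03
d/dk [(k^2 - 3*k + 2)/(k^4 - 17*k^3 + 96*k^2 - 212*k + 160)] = 2*(-k^3 + 9*k^2 - 15*k - 7)/(k^6 - 30*k^5 + 357*k^4 - 2140*k^3 + 6756*k^2 - 10560*k + 6400)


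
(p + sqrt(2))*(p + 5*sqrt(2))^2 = p^3 + 11*sqrt(2)*p^2 + 70*p + 50*sqrt(2)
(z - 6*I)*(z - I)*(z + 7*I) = z^3 + 43*z - 42*I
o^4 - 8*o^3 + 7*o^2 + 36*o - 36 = (o - 6)*(o - 3)*(o - 1)*(o + 2)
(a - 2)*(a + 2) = a^2 - 4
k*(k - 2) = k^2 - 2*k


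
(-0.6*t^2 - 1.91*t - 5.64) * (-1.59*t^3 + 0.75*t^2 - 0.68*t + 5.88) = 0.954*t^5 + 2.5869*t^4 + 7.9431*t^3 - 6.4592*t^2 - 7.3956*t - 33.1632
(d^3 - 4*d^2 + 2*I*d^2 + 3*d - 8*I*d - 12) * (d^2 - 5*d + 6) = d^5 - 9*d^4 + 2*I*d^4 + 29*d^3 - 18*I*d^3 - 51*d^2 + 52*I*d^2 + 78*d - 48*I*d - 72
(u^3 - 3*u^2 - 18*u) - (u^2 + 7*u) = u^3 - 4*u^2 - 25*u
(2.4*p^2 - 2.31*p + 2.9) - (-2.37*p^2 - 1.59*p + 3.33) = 4.77*p^2 - 0.72*p - 0.43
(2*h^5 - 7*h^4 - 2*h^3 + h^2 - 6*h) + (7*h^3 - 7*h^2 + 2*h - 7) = 2*h^5 - 7*h^4 + 5*h^3 - 6*h^2 - 4*h - 7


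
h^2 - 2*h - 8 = (h - 4)*(h + 2)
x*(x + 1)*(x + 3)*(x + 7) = x^4 + 11*x^3 + 31*x^2 + 21*x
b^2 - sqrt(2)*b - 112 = (b - 8*sqrt(2))*(b + 7*sqrt(2))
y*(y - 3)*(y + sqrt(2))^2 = y^4 - 3*y^3 + 2*sqrt(2)*y^3 - 6*sqrt(2)*y^2 + 2*y^2 - 6*y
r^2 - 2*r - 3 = (r - 3)*(r + 1)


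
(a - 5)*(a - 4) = a^2 - 9*a + 20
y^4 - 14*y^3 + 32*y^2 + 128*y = y*(y - 8)^2*(y + 2)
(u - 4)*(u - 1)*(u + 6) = u^3 + u^2 - 26*u + 24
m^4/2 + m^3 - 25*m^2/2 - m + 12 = (m/2 + 1/2)*(m - 4)*(m - 1)*(m + 6)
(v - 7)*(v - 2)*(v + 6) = v^3 - 3*v^2 - 40*v + 84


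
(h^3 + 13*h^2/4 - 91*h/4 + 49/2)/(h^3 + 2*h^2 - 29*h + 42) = (h - 7/4)/(h - 3)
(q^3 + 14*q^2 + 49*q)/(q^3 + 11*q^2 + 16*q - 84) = q*(q + 7)/(q^2 + 4*q - 12)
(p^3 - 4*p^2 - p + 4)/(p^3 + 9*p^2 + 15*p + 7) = (p^2 - 5*p + 4)/(p^2 + 8*p + 7)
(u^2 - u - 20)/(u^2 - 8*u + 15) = (u + 4)/(u - 3)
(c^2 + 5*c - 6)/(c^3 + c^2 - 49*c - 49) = (c^2 + 5*c - 6)/(c^3 + c^2 - 49*c - 49)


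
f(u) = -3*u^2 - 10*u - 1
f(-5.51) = -36.98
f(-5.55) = -37.91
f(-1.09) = 6.34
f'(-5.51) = 23.06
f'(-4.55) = 17.30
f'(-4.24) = 15.44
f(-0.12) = 0.16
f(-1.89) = 7.18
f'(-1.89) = 1.34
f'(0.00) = -10.00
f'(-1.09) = -3.46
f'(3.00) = -28.00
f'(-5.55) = 23.30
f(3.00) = -58.00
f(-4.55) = -17.61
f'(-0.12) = -9.28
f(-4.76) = -21.37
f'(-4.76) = 18.56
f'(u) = -6*u - 10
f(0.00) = -1.00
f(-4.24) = -12.53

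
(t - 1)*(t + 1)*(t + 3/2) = t^3 + 3*t^2/2 - t - 3/2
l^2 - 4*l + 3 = (l - 3)*(l - 1)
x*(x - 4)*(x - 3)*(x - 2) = x^4 - 9*x^3 + 26*x^2 - 24*x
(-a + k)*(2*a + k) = -2*a^2 + a*k + k^2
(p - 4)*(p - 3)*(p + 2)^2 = p^4 - 3*p^3 - 12*p^2 + 20*p + 48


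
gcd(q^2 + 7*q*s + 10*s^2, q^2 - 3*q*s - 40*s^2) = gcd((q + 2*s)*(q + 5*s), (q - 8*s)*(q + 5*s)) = q + 5*s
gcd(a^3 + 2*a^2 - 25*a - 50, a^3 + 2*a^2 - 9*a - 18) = a + 2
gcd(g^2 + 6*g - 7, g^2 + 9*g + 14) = g + 7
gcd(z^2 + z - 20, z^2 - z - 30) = z + 5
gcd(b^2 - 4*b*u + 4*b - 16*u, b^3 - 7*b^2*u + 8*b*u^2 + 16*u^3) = -b + 4*u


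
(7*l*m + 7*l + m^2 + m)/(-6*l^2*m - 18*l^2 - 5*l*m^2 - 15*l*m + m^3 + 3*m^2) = (-7*l*m - 7*l - m^2 - m)/(6*l^2*m + 18*l^2 + 5*l*m^2 + 15*l*m - m^3 - 3*m^2)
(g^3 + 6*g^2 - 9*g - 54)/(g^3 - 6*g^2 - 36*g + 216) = (g^2 - 9)/(g^2 - 12*g + 36)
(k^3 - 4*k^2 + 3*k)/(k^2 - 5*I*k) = (k^2 - 4*k + 3)/(k - 5*I)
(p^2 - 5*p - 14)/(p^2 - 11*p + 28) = (p + 2)/(p - 4)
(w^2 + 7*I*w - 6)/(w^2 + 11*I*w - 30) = (w + I)/(w + 5*I)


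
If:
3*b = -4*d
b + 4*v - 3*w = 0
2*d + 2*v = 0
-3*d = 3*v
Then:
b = 3*w/4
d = -9*w/16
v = 9*w/16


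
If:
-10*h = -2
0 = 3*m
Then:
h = 1/5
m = 0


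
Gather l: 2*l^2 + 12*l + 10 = 2*l^2 + 12*l + 10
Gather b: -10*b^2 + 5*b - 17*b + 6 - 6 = -10*b^2 - 12*b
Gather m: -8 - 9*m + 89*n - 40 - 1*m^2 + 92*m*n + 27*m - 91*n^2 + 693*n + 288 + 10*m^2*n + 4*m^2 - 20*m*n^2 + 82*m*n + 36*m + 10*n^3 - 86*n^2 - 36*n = m^2*(10*n + 3) + m*(-20*n^2 + 174*n + 54) + 10*n^3 - 177*n^2 + 746*n + 240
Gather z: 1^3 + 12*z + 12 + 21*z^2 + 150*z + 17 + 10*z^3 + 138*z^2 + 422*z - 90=10*z^3 + 159*z^2 + 584*z - 60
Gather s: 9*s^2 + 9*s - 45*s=9*s^2 - 36*s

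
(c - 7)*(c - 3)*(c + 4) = c^3 - 6*c^2 - 19*c + 84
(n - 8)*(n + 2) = n^2 - 6*n - 16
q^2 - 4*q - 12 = (q - 6)*(q + 2)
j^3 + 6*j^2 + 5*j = j*(j + 1)*(j + 5)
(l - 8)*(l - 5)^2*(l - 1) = l^4 - 19*l^3 + 123*l^2 - 305*l + 200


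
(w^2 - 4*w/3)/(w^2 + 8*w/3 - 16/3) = w/(w + 4)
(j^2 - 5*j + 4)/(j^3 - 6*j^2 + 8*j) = (j - 1)/(j*(j - 2))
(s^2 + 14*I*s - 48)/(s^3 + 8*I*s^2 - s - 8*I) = (s + 6*I)/(s^2 - 1)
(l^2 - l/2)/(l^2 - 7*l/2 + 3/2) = l/(l - 3)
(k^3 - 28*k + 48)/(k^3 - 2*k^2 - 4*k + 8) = (k^2 + 2*k - 24)/(k^2 - 4)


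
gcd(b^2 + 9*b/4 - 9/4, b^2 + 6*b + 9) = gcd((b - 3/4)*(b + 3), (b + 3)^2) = b + 3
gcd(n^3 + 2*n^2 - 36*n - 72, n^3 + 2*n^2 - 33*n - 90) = n - 6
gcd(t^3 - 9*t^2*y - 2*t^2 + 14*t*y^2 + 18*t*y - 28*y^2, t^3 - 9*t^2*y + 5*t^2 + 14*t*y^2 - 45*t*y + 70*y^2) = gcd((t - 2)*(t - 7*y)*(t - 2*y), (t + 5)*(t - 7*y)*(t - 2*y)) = t^2 - 9*t*y + 14*y^2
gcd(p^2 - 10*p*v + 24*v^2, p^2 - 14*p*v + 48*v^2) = p - 6*v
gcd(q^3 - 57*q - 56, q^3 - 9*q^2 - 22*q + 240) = q - 8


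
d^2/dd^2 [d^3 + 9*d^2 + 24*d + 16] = 6*d + 18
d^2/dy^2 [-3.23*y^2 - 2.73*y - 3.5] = -6.46000000000000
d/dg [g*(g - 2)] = 2*g - 2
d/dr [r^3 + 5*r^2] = r*(3*r + 10)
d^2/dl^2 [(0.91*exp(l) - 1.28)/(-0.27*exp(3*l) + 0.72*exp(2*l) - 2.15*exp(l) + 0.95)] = (-0.265356*exp(6*l) + 1.37052*exp(5*l) - 1.095876*exp(4*l) - 0.302787000000006*exp(3*l) + 0.745199999999997*exp(2*l) + 0.556044999999999*exp(l) + 1.793125)*exp(l)/(0.019683*exp(9*l) - 0.157464*exp(8*l) + 0.890109*exp(7*l) - 3.088773*exp(6*l) + 8.195985*exp(5*l) - 14.77089*exp(4*l) + 19.493*exp(3*l) - 15.123525*exp(2*l) + 5.821125*exp(l) - 0.857375)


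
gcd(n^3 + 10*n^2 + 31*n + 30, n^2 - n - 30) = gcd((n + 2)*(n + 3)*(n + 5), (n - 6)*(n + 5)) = n + 5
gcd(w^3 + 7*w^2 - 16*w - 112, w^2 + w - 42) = w + 7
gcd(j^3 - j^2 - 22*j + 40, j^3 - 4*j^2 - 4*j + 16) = j^2 - 6*j + 8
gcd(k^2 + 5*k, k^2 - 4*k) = k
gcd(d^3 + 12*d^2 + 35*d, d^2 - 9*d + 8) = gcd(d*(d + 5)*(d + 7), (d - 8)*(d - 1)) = 1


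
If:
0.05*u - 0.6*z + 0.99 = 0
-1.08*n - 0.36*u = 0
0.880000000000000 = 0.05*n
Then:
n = 17.60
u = -52.80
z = -2.75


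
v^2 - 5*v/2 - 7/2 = (v - 7/2)*(v + 1)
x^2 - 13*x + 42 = (x - 7)*(x - 6)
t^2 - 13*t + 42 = (t - 7)*(t - 6)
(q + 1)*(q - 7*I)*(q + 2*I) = q^3 + q^2 - 5*I*q^2 + 14*q - 5*I*q + 14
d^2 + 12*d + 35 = (d + 5)*(d + 7)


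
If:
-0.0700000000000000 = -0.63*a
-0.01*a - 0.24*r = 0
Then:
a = 0.11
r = -0.00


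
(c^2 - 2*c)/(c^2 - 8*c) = (c - 2)/(c - 8)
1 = 1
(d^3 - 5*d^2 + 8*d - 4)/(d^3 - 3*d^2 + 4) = (d - 1)/(d + 1)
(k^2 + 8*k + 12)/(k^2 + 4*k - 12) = (k + 2)/(k - 2)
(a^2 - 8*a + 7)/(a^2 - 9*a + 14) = (a - 1)/(a - 2)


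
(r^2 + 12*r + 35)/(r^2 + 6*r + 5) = (r + 7)/(r + 1)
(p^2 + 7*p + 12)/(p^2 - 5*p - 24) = (p + 4)/(p - 8)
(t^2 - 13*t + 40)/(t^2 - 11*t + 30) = (t - 8)/(t - 6)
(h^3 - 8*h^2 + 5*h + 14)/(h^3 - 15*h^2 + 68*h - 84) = (h + 1)/(h - 6)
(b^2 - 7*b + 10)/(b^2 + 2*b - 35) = (b - 2)/(b + 7)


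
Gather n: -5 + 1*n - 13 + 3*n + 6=4*n - 12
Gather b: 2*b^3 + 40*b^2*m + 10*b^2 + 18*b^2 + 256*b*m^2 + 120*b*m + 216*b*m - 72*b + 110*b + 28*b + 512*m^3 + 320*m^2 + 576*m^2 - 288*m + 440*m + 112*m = 2*b^3 + b^2*(40*m + 28) + b*(256*m^2 + 336*m + 66) + 512*m^3 + 896*m^2 + 264*m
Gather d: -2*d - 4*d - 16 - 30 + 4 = -6*d - 42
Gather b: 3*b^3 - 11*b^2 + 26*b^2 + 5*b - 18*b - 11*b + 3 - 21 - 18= 3*b^3 + 15*b^2 - 24*b - 36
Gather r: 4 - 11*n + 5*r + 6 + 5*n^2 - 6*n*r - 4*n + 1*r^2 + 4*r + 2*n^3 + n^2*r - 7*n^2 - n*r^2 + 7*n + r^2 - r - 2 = 2*n^3 - 2*n^2 - 8*n + r^2*(2 - n) + r*(n^2 - 6*n + 8) + 8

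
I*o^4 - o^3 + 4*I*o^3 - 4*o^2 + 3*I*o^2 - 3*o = o*(o + 3)*(o + I)*(I*o + I)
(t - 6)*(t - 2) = t^2 - 8*t + 12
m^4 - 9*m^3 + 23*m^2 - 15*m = m*(m - 5)*(m - 3)*(m - 1)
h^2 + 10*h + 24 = (h + 4)*(h + 6)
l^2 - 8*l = l*(l - 8)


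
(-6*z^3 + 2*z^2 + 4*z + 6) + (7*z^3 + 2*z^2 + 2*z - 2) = z^3 + 4*z^2 + 6*z + 4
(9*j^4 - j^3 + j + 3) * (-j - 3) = -9*j^5 - 26*j^4 + 3*j^3 - j^2 - 6*j - 9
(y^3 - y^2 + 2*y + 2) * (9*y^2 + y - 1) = 9*y^5 - 8*y^4 + 16*y^3 + 21*y^2 - 2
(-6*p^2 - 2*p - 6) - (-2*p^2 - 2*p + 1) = -4*p^2 - 7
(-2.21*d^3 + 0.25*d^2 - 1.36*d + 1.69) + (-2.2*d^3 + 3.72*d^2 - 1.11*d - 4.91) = -4.41*d^3 + 3.97*d^2 - 2.47*d - 3.22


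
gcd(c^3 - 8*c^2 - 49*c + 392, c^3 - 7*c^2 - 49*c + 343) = c^2 - 49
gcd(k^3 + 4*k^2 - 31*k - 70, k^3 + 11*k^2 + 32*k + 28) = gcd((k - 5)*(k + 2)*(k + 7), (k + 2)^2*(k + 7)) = k^2 + 9*k + 14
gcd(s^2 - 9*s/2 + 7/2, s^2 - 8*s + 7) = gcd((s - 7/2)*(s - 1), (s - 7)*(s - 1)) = s - 1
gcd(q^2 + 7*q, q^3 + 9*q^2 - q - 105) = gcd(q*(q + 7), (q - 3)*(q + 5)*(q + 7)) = q + 7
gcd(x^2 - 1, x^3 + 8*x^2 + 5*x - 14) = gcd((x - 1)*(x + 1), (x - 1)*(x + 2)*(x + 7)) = x - 1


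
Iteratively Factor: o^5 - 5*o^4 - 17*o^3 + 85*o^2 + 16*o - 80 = (o - 5)*(o^4 - 17*o^2 + 16) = (o - 5)*(o - 1)*(o^3 + o^2 - 16*o - 16) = (o - 5)*(o - 1)*(o + 4)*(o^2 - 3*o - 4) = (o - 5)*(o - 1)*(o + 1)*(o + 4)*(o - 4)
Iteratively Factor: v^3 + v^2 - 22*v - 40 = (v + 4)*(v^2 - 3*v - 10) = (v + 2)*(v + 4)*(v - 5)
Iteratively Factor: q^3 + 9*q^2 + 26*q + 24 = (q + 3)*(q^2 + 6*q + 8) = (q + 2)*(q + 3)*(q + 4)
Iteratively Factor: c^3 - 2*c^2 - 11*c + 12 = (c - 1)*(c^2 - c - 12) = (c - 4)*(c - 1)*(c + 3)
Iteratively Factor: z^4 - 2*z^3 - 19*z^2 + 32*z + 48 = (z - 3)*(z^3 + z^2 - 16*z - 16) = (z - 4)*(z - 3)*(z^2 + 5*z + 4) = (z - 4)*(z - 3)*(z + 4)*(z + 1)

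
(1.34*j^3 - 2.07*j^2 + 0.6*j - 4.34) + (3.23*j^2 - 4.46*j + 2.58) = 1.34*j^3 + 1.16*j^2 - 3.86*j - 1.76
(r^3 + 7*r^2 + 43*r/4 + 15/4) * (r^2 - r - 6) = r^5 + 6*r^4 - 9*r^3/4 - 49*r^2 - 273*r/4 - 45/2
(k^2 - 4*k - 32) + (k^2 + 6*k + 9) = 2*k^2 + 2*k - 23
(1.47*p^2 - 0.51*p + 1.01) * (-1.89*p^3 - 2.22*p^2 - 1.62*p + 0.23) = -2.7783*p^5 - 2.2995*p^4 - 3.1581*p^3 - 1.0779*p^2 - 1.7535*p + 0.2323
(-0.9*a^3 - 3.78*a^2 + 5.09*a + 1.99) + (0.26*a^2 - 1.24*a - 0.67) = -0.9*a^3 - 3.52*a^2 + 3.85*a + 1.32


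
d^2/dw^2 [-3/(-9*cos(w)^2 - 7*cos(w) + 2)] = 3*(-324*sin(w)^4 + 283*sin(w)^2 + 889*cos(w)/4 - 189*cos(3*w)/4 + 175)/((cos(w) + 1)^3*(9*cos(w) - 2)^3)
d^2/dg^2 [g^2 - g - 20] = 2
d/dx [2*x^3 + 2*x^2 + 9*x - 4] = 6*x^2 + 4*x + 9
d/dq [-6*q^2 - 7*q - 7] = -12*q - 7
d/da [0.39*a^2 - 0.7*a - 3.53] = 0.78*a - 0.7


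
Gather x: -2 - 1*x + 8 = 6 - x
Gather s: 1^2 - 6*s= 1 - 6*s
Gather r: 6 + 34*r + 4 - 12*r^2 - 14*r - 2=-12*r^2 + 20*r + 8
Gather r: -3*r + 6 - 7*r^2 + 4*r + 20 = -7*r^2 + r + 26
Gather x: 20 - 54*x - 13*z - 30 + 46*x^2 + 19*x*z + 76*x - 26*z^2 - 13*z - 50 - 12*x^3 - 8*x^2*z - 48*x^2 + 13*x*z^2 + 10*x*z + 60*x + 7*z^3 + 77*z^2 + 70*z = -12*x^3 + x^2*(-8*z - 2) + x*(13*z^2 + 29*z + 82) + 7*z^3 + 51*z^2 + 44*z - 60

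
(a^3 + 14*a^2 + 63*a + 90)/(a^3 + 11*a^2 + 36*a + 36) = (a + 5)/(a + 2)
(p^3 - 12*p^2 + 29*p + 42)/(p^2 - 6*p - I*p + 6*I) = (p^2 - 6*p - 7)/(p - I)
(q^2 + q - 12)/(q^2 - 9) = (q + 4)/(q + 3)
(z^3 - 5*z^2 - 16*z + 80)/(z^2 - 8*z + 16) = (z^2 - z - 20)/(z - 4)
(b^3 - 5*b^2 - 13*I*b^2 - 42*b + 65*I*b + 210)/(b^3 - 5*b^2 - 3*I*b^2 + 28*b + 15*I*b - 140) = (b - 6*I)/(b + 4*I)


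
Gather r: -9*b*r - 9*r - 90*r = r*(-9*b - 99)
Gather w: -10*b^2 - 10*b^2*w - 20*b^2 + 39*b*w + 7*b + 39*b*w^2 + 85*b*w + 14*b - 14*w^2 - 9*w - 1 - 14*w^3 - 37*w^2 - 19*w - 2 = -30*b^2 + 21*b - 14*w^3 + w^2*(39*b - 51) + w*(-10*b^2 + 124*b - 28) - 3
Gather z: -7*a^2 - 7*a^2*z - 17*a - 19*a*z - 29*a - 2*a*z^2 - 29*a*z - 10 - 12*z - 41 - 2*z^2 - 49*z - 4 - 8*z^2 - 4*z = -7*a^2 - 46*a + z^2*(-2*a - 10) + z*(-7*a^2 - 48*a - 65) - 55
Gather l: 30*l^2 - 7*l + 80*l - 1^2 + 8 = 30*l^2 + 73*l + 7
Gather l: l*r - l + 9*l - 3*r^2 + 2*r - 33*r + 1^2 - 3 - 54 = l*(r + 8) - 3*r^2 - 31*r - 56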